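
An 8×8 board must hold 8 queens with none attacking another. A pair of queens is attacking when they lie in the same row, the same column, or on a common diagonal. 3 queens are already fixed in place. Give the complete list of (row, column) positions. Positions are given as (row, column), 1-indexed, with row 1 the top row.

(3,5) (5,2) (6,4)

(1,1) (2,7) (3,5) (4,8) (5,2) (6,4) (7,6) (8,3)

Row 1: attacked by (3,5)→{3,5,7}; (5,2)→{2,6}; (6,4)→{4}. Safe: 1, 8. Place at column 1.
Row 2: attacked by (1,1)→{1,2}; (3,5)→{4,5,6}; (5,2)→{2,5}; (6,4)→{4,8}. Safe: 3, 7. Place at column 7.
Row 4: attacked by (1,1)→{1,4}; (2,7)→{5,7}; (3,5)→{4,5,6}; (5,2)→{1,2,3}; (6,4)→{2,4,6}. Safe: 8. Place at column 8.
Row 7: attacked by (1,1)→{1,7}; (2,7)→{2,7}; (3,5)→{1,5}; (4,8)→{5,8}; (5,2)→{2,4}; (6,4)→{3,4,5}. Safe: 6. Place at column 6.
Row 8: attacked by (1,1)→{1,8}; (2,7)→{1,7}; (3,5)→{5}; (4,8)→{4,8}; (5,2)→{2,5}; (6,4)→{2,4,6}; (7,6)→{5,6,7}. Safe: 3. Place at column 3.
Columns [1, 7, 5, 8, 2, 4, 6, 3], r−c [0, -5, -2, -4, 3, 2, 1, 5], r+c [2, 9, 8, 12, 7, 10, 13, 11] are all distinct, so no two queens attack.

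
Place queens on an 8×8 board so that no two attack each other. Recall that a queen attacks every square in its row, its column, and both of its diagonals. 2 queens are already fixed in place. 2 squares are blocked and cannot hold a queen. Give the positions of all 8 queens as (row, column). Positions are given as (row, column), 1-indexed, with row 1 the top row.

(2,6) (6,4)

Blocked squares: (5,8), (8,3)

Row 1: attacked by (2,6)→{5,6,7}; (6,4)→{4}. Safe: 1, 2, 3, 8. Place at column 1.
Row 3: attacked by (1,1)→{1,3}; (2,6)→{5,6,7}; (6,4)→{1,4,7}. Safe: 2, 8. Place at column 8.
Row 4: attacked by (1,1)→{1,4}; (2,6)→{4,6,8}; (3,8)→{7,8}; (6,4)→{2,4,6}. Safe: 3, 5. Place at column 3.
Row 5: attacked by (1,1)→{1,5}; (2,6)→{3,6}; (3,8)→{6,8}; (4,3)→{2,3,4}; (6,4)→{3,4,5}. Blocked: 8. Safe: 7. Place at column 7.
Row 7: attacked by (1,1)→{1,7}; (2,6)→{1,6}; (3,8)→{4,8}; (4,3)→{3,6}; (5,7)→{5,7}; (6,4)→{3,4,5}. Safe: 2. Place at column 2.
Row 8: attacked by (1,1)→{1,8}; (2,6)→{6}; (3,8)→{3,8}; (4,3)→{3,7}; (5,7)→{4,7}; (6,4)→{2,4,6}; (7,2)→{1,2,3}. Blocked: 3. Safe: 5. Place at column 5.
Columns [1, 6, 8, 3, 7, 4, 2, 5], r−c [0, -4, -5, 1, -2, 2, 5, 3], r+c [2, 8, 11, 7, 12, 10, 9, 13] are all distinct, so no two queens attack.

(1,1) (2,6) (3,8) (4,3) (5,7) (6,4) (7,2) (8,5)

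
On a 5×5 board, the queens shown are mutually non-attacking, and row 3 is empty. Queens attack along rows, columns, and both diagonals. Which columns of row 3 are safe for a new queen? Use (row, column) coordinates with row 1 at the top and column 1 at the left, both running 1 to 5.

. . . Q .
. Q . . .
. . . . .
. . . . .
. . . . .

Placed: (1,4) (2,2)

columns 5

(1,4) attacks row 3 at column 4 and diagonals 2.
(2,2) attacks row 3 at column 2 and diagonals 1, 3.
Attacked columns: {1, 2, 3, 4}. Safe: {5}.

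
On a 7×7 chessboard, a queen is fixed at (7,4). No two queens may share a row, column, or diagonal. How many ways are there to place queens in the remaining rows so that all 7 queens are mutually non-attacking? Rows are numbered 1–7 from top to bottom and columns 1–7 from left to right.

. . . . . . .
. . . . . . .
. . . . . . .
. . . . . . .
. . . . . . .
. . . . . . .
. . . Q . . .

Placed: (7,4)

Branch on row 1: col 1 → 1; col 2 → 1; col 3 → 1; col 5 → 1; col 6 → 1; col 7 → 1.
Sum: 1 + 1 + 1 + 1 + 1 + 1 = 6.

6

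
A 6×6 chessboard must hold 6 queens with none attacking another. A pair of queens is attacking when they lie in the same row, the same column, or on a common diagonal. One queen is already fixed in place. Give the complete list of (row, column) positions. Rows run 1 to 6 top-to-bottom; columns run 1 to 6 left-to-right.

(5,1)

Row 1: attacked by (5,1)→{1,5}. Safe: 2, 3, 4, 6. Place at column 3.
Row 2: attacked by (1,3)→{2,3,4}; (5,1)→{1,4}. Safe: 5, 6. Place at column 6.
Row 3: attacked by (1,3)→{1,3,5}; (2,6)→{5,6}; (5,1)→{1,3}. Safe: 2, 4. Place at column 2.
Row 4: attacked by (1,3)→{3,6}; (2,6)→{4,6}; (3,2)→{1,2,3}; (5,1)→{1,2}. Safe: 5. Place at column 5.
Row 6: attacked by (1,3)→{3}; (2,6)→{2,6}; (3,2)→{2,5}; (4,5)→{3,5}; (5,1)→{1,2}. Safe: 4. Place at column 4.
Columns [3, 6, 2, 5, 1, 4], r−c [-2, -4, 1, -1, 4, 2], r+c [4, 8, 5, 9, 6, 10] are all distinct, so no two queens attack.

(1,3) (2,6) (3,2) (4,5) (5,1) (6,4)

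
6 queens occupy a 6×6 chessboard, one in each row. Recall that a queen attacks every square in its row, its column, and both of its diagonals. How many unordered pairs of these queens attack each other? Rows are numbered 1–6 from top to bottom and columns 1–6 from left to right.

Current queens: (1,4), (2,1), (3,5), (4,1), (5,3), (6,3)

Same column: (2,1)–(4,1) (column 1); (5,3)–(6,3) (column 3).
Same diagonal: (1,4)–(4,1) (|1−4| = |4−1| = 3); (3,5)–(5,3) (|3−5| = |5−3| = 2); (4,1)–(6,3) (|4−6| = |1−3| = 2).
Total attacking pairs: 5.

5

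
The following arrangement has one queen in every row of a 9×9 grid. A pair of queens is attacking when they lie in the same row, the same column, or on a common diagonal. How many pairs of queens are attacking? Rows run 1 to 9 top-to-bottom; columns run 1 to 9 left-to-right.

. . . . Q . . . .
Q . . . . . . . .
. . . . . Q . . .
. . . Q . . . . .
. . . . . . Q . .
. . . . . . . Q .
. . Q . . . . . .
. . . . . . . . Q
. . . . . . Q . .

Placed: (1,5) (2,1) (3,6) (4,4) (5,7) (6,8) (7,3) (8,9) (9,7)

2

Same column: (5,7)–(9,7) (column 7).
Same diagonal: (5,7)–(6,8) (|5−6| = |7−8| = 1).
Total attacking pairs: 2.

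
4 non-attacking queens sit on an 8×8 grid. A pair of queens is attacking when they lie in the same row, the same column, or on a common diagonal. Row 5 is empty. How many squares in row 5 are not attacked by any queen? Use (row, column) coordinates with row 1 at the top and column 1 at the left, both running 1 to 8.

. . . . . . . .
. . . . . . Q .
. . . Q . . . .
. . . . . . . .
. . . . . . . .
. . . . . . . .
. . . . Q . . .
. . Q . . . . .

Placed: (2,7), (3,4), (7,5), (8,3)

2

(2,7) attacks row 5 at column 7 and diagonals 4.
(3,4) attacks row 5 at column 4 and diagonals 2, 6.
(7,5) attacks row 5 at column 5 and diagonals 3, 7.
(8,3) attacks row 5 at column 3 and diagonals 6.
Attacked columns: {2, 3, 4, 5, 6, 7}. Safe: {1, 8}.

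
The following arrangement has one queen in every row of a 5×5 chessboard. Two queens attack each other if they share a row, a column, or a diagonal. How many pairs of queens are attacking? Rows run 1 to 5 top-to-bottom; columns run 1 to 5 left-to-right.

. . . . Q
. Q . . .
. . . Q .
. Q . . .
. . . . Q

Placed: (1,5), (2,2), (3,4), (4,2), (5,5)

4

Same column: (1,5)–(5,5) (column 5); (2,2)–(4,2) (column 2).
Same diagonal: (1,5)–(4,2) (|1−4| = |5−2| = 3); (2,2)–(5,5) (|2−5| = |2−5| = 3).
Total attacking pairs: 4.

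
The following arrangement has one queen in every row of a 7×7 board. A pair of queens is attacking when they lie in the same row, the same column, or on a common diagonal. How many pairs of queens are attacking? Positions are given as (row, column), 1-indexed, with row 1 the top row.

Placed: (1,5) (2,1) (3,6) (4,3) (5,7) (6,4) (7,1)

Same column: (2,1)–(7,1) (column 1).
Same diagonal: (2,1)–(4,3) (|2−4| = |1−3| = 2).
Total attacking pairs: 2.

2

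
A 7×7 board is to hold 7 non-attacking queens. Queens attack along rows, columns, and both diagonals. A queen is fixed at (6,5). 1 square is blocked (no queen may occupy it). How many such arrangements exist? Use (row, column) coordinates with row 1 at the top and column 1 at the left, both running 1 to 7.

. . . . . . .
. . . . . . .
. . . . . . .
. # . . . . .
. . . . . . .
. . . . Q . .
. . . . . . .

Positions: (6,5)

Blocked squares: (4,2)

Branch on row 1: col 1 → 0; col 2 → 1; col 3 → 0; col 4 → 1; col 6 → 3; col 7 → 0.
Sum: 0 + 1 + 0 + 1 + 3 + 0 = 5.

5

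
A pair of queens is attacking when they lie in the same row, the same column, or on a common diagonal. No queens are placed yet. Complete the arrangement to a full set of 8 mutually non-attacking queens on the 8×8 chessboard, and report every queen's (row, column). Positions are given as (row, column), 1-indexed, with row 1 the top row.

(1,3) (2,6) (3,8) (4,2) (5,4) (6,1) (7,7) (8,5)

Row 1: Safe: 1, 2, 3, 4, 5, 6, 7, 8. Place at column 3.
Row 2: attacked by (1,3)→{2,3,4}. Safe: 1, 5, 6, 7, 8. Place at column 6.
Row 3: attacked by (1,3)→{1,3,5}; (2,6)→{5,6,7}. Safe: 2, 4, 8. Place at column 8.
Row 4: attacked by (1,3)→{3,6}; (2,6)→{4,6,8}; (3,8)→{7,8}. Safe: 1, 2, 5. Place at column 2.
Row 5: attacked by (1,3)→{3,7}; (2,6)→{3,6}; (3,8)→{6,8}; (4,2)→{1,2,3}. Safe: 4, 5. Place at column 4.
Row 6: attacked by (1,3)→{3,8}; (2,6)→{2,6}; (3,8)→{5,8}; (4,2)→{2,4}; (5,4)→{3,4,5}. Safe: 1, 7. Place at column 1.
Row 7: attacked by (1,3)→{3}; (2,6)→{1,6}; (3,8)→{4,8}; (4,2)→{2,5}; (5,4)→{2,4,6}; (6,1)→{1,2}. Safe: 7. Place at column 7.
Row 8: attacked by (1,3)→{3}; (2,6)→{6}; (3,8)→{3,8}; (4,2)→{2,6}; (5,4)→{1,4,7}; (6,1)→{1,3}; (7,7)→{6,7,8}. Safe: 5. Place at column 5.
Columns [3, 6, 8, 2, 4, 1, 7, 5], r−c [-2, -4, -5, 2, 1, 5, 0, 3], r+c [4, 8, 11, 6, 9, 7, 14, 13] are all distinct, so no two queens attack.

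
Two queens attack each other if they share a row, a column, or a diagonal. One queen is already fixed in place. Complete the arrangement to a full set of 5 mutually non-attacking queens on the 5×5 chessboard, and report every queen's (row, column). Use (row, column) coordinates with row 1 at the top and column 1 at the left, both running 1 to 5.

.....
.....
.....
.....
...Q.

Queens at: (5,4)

(1,1) (2,3) (3,5) (4,2) (5,4)

Row 1: attacked by (5,4)→{4}. Safe: 1, 2, 3, 5. Place at column 1.
Row 2: attacked by (1,1)→{1,2}; (5,4)→{1,4}. Safe: 3, 5. Place at column 3.
Row 3: attacked by (1,1)→{1,3}; (2,3)→{2,3,4}; (5,4)→{2,4}. Safe: 5. Place at column 5.
Row 4: attacked by (1,1)→{1,4}; (2,3)→{1,3,5}; (3,5)→{4,5}; (5,4)→{3,4,5}. Safe: 2. Place at column 2.
Columns [1, 3, 5, 2, 4], r−c [0, -1, -2, 2, 1], r+c [2, 5, 8, 6, 9] are all distinct, so no two queens attack.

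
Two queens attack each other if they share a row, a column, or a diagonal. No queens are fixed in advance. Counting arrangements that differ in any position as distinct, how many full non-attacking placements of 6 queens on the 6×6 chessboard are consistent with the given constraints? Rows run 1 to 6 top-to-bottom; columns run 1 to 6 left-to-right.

4

Branch on row 1: col 1 → 0; col 2 → 1; col 3 → 1; col 4 → 1; col 5 → 1; col 6 → 0.
Sum: 0 + 1 + 1 + 1 + 1 + 0 = 4.
(This is the classic 6-queens count.)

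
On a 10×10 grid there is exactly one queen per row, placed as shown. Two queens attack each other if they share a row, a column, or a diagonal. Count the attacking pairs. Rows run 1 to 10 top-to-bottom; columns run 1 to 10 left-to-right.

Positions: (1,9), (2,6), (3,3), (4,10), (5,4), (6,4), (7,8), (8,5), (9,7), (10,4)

Same column: (5,4)–(6,4) (column 4); (5,4)–(10,4) (column 4); (6,4)–(10,4) (column 4).
Same diagonal: (1,9)–(6,4) (|1−6| = |9−4| = 5); (4,10)–(10,4) (|4−10| = |10−4| = 6); (6,4)–(9,7) (|6−9| = |4−7| = 3).
Total attacking pairs: 6.

6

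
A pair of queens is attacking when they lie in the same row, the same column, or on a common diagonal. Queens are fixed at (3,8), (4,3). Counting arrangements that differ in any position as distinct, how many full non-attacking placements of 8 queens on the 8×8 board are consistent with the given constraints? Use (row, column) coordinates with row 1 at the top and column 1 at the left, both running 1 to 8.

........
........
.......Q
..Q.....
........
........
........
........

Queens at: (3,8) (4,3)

Branch on row 1: col 1 → 1; col 2 → 1; col 4 → 1; col 5 → 0; col 7 → 0.
Sum: 1 + 1 + 1 + 0 + 0 = 3.

3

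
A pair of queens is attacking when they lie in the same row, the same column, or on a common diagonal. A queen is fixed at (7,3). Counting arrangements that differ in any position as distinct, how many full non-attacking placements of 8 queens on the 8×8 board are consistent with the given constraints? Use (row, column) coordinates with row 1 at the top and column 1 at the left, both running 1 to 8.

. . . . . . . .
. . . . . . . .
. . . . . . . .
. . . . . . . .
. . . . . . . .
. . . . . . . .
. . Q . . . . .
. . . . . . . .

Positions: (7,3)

Branch on row 1: col 1 → 0; col 2 → 1; col 4 → 6; col 5 → 3; col 6 → 0; col 7 → 3; col 8 → 1.
Sum: 0 + 1 + 6 + 3 + 0 + 3 + 1 = 14.

14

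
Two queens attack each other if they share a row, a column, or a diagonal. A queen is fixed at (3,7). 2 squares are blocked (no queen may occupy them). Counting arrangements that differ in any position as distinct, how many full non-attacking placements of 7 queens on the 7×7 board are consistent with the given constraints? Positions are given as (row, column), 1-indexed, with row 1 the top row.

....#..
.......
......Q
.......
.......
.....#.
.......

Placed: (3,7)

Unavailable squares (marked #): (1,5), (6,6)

Branch on row 1: col 1 → 1; col 2 → 1; col 3 → 0; col 4 → 1; col 6 → 2.
Sum: 1 + 1 + 0 + 1 + 2 = 5.

5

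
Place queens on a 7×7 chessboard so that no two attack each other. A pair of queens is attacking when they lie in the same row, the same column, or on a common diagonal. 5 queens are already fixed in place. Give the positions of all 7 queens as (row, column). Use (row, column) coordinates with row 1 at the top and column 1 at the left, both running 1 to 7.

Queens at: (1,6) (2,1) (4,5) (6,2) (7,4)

(1,6) (2,1) (3,3) (4,5) (5,7) (6,2) (7,4)

Row 3: attacked by (1,6)→{4,6}; (2,1)→{1,2}; (4,5)→{4,5,6}; (6,2)→{2,5}; (7,4)→{4}. Safe: 3, 7. Place at column 3.
Row 5: attacked by (1,6)→{2,6}; (2,1)→{1,4}; (3,3)→{1,3,5}; (4,5)→{4,5,6}; (6,2)→{1,2,3}; (7,4)→{2,4,6}. Safe: 7. Place at column 7.
Columns [6, 1, 3, 5, 7, 2, 4], r−c [-5, 1, 0, -1, -2, 4, 3], r+c [7, 3, 6, 9, 12, 8, 11] are all distinct, so no two queens attack.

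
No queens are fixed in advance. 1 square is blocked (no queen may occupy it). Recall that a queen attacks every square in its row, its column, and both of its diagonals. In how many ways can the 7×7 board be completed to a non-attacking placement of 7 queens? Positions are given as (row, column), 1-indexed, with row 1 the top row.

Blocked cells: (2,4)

34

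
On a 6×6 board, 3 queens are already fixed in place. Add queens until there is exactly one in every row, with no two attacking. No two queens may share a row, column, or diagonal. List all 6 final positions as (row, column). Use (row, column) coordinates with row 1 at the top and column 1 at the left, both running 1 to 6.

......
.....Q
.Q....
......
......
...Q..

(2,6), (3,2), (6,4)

Row 1: attacked by (2,6)→{5,6}; (3,2)→{2,4}; (6,4)→{4}. Safe: 1, 3. Place at column 3.
Row 4: attacked by (1,3)→{3,6}; (2,6)→{4,6}; (3,2)→{1,2,3}; (6,4)→{2,4,6}. Safe: 5. Place at column 5.
Row 5: attacked by (1,3)→{3}; (2,6)→{3,6}; (3,2)→{2,4}; (4,5)→{4,5,6}; (6,4)→{3,4,5}. Safe: 1. Place at column 1.
Columns [3, 6, 2, 5, 1, 4], r−c [-2, -4, 1, -1, 4, 2], r+c [4, 8, 5, 9, 6, 10] are all distinct, so no two queens attack.

(1,3) (2,6) (3,2) (4,5) (5,1) (6,4)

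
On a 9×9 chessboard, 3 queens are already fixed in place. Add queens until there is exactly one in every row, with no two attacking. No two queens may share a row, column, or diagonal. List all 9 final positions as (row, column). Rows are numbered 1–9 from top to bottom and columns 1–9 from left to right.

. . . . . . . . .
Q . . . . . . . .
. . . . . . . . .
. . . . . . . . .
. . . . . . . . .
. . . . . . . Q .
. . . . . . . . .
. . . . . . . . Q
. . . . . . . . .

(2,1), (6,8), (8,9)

(1,7) (2,1) (3,6) (4,2) (5,5) (6,8) (7,4) (8,9) (9,3)

Row 1: attacked by (2,1)→{1,2}; (6,8)→{3,8}; (8,9)→{2,9}. Safe: 4, 5, 6, 7. Place at column 7.
Row 3: attacked by (1,7)→{5,7,9}; (2,1)→{1,2}; (6,8)→{5,8}; (8,9)→{4,9}. Safe: 3, 6. Place at column 6.
Row 4: attacked by (1,7)→{4,7}; (2,1)→{1,3}; (3,6)→{5,6,7}; (6,8)→{6,8}; (8,9)→{5,9}. Safe: 2. Place at column 2.
Row 5: attacked by (1,7)→{3,7}; (2,1)→{1,4}; (3,6)→{4,6,8}; (4,2)→{1,2,3}; (6,8)→{7,8,9}; (8,9)→{6,9}. Safe: 5. Place at column 5.
Row 7: attacked by (1,7)→{1,7}; (2,1)→{1,6}; (3,6)→{2,6}; (4,2)→{2,5}; (5,5)→{3,5,7}; (6,8)→{7,8,9}; (8,9)→{8,9}. Safe: 4. Place at column 4.
Row 9: attacked by (1,7)→{7}; (2,1)→{1,8}; (3,6)→{6}; (4,2)→{2,7}; (5,5)→{1,5,9}; (6,8)→{5,8}; (7,4)→{2,4,6}; (8,9)→{8,9}. Safe: 3. Place at column 3.
Columns [7, 1, 6, 2, 5, 8, 4, 9, 3], r−c [-6, 1, -3, 2, 0, -2, 3, -1, 6], r+c [8, 3, 9, 6, 10, 14, 11, 17, 12] are all distinct, so no two queens attack.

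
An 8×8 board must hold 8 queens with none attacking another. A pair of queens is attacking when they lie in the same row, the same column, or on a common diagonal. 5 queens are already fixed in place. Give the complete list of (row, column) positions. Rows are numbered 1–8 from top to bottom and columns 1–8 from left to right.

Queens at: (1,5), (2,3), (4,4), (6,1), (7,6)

(1,5) (2,3) (3,8) (4,4) (5,7) (6,1) (7,6) (8,2)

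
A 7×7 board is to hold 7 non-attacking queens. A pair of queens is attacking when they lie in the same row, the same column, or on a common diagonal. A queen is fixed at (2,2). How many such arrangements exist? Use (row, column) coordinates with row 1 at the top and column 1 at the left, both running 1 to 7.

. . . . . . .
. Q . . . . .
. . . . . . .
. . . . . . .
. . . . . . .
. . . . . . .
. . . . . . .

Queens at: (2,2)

4

Branch on row 1: col 4 → 1; col 5 → 1; col 6 → 1; col 7 → 1.
Sum: 1 + 1 + 1 + 1 = 4.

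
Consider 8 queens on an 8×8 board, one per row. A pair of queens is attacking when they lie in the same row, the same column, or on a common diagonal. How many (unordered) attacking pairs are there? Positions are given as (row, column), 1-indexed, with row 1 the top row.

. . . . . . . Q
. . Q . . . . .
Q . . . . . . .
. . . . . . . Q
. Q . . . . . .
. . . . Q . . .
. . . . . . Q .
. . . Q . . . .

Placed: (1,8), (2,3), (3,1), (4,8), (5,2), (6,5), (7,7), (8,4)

2

Same column: (1,8)–(4,8) (column 8).
Same diagonal: (4,8)–(8,4) (|4−8| = |8−4| = 4).
Total attacking pairs: 2.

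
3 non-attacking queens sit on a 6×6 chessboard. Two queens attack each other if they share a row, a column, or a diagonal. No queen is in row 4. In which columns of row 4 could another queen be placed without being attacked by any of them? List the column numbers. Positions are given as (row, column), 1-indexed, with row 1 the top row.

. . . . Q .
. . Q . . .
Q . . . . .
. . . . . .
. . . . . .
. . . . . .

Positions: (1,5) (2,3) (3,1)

columns 4, 6

(1,5) attacks row 4 at column 5 and diagonals 2.
(2,3) attacks row 4 at column 3 and diagonals 1, 5.
(3,1) attacks row 4 at column 1 and diagonals 2.
Attacked columns: {1, 2, 3, 5}. Safe: {4, 6}.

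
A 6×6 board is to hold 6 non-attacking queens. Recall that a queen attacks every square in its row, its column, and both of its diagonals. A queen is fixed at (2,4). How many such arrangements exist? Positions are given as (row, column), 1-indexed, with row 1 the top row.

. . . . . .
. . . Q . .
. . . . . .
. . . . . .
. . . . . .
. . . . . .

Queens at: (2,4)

1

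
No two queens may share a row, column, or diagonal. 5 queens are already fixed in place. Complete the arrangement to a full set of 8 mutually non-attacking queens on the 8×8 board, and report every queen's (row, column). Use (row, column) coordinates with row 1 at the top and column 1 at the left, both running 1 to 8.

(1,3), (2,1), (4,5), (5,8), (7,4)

Row 3: attacked by (1,3)→{1,3,5}; (2,1)→{1,2}; (4,5)→{4,5,6}; (5,8)→{6,8}; (7,4)→{4,8}. Safe: 7. Place at column 7.
Row 6: attacked by (1,3)→{3,8}; (2,1)→{1,5}; (3,7)→{4,7}; (4,5)→{3,5,7}; (5,8)→{7,8}; (7,4)→{3,4,5}. Safe: 2, 6. Place at column 2.
Row 8: attacked by (1,3)→{3}; (2,1)→{1,7}; (3,7)→{2,7}; (4,5)→{1,5}; (5,8)→{5,8}; (6,2)→{2,4}; (7,4)→{3,4,5}. Safe: 6. Place at column 6.
Columns [3, 1, 7, 5, 8, 2, 4, 6], r−c [-2, 1, -4, -1, -3, 4, 3, 2], r+c [4, 3, 10, 9, 13, 8, 11, 14] are all distinct, so no two queens attack.

(1,3) (2,1) (3,7) (4,5) (5,8) (6,2) (7,4) (8,6)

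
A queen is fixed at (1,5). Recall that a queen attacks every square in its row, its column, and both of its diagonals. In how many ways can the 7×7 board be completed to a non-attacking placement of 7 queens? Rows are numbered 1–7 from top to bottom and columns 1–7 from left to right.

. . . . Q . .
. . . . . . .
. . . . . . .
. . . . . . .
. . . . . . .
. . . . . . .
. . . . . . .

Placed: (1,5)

Branch on row 2: col 1 → 2; col 2 → 1; col 3 → 1; col 7 → 2.
Sum: 2 + 1 + 1 + 2 = 6.

6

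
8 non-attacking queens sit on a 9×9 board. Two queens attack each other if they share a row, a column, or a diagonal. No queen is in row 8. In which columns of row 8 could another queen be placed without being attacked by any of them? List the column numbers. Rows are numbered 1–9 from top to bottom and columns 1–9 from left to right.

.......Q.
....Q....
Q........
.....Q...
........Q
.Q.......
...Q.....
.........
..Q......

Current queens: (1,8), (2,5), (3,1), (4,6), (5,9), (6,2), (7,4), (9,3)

columns 7

(1,8) attacks row 8 at column 8 and diagonals 1.
(2,5) attacks row 8 at column 5.
(3,1) attacks row 8 at column 1 and diagonals 6.
(4,6) attacks row 8 at column 6 and diagonals 2.
(5,9) attacks row 8 at column 9 and diagonals 6.
(6,2) attacks row 8 at column 2 and diagonals 4.
(7,4) attacks row 8 at column 4 and diagonals 3, 5.
(9,3) attacks row 8 at column 3 and diagonals 2, 4.
Attacked columns: {1, 2, 3, 4, 5, 6, 8, 9}. Safe: {7}.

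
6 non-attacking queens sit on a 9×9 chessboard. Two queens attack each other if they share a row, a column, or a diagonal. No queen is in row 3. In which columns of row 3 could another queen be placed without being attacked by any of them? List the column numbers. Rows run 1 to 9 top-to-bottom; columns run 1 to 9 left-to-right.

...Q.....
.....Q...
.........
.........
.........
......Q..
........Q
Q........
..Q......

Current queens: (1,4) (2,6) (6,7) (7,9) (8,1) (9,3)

columns 8

(1,4) attacks row 3 at column 4 and diagonals 2, 6.
(2,6) attacks row 3 at column 6 and diagonals 5, 7.
(6,7) attacks row 3 at column 7 and diagonals 4.
(7,9) attacks row 3 at column 9 and diagonals 5.
(8,1) attacks row 3 at column 1 and diagonals 6.
(9,3) attacks row 3 at column 3 and diagonals 9.
Attacked columns: {1, 2, 3, 4, 5, 6, 7, 9}. Safe: {8}.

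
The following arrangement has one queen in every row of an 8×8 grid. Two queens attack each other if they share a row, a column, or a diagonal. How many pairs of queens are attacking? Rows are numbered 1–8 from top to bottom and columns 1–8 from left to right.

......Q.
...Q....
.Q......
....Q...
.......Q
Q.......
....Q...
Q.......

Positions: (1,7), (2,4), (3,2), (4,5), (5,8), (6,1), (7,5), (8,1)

Same column: (4,5)–(7,5) (column 5); (6,1)–(8,1) (column 1).
Same diagonal: (4,5)–(8,1) (|4−8| = |5−1| = 4).
Total attacking pairs: 3.

3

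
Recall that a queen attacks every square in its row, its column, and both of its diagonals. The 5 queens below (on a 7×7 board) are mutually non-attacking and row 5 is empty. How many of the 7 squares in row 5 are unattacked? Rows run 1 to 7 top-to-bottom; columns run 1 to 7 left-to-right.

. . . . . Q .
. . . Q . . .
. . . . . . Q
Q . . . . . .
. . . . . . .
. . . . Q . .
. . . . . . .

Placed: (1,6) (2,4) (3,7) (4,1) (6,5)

1

(1,6) attacks row 5 at column 6 and diagonals 2.
(2,4) attacks row 5 at column 4 and diagonals 1, 7.
(3,7) attacks row 5 at column 7 and diagonals 5.
(4,1) attacks row 5 at column 1 and diagonals 2.
(6,5) attacks row 5 at column 5 and diagonals 4, 6.
Attacked columns: {1, 2, 4, 5, 6, 7}. Safe: {3}.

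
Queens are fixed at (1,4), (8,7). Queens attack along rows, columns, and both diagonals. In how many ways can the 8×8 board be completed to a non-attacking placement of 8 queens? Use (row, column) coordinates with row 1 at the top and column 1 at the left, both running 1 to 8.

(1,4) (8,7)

3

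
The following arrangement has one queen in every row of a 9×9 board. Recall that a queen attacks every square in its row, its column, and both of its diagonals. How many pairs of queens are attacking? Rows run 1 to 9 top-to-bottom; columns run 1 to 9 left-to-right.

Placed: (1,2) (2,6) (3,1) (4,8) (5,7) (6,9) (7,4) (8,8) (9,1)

Same column: (3,1)–(9,1) (column 1); (4,8)–(8,8) (column 8).
Same diagonal: (2,6)–(4,8) (|2−4| = |6−8| = 2); (4,8)–(5,7) (|4−5| = |8−7| = 1).
Total attacking pairs: 4.

4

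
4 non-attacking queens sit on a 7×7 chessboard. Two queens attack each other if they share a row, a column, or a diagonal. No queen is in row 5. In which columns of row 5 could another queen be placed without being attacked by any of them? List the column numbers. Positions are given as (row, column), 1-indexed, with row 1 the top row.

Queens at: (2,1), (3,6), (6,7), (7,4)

columns 3, 5

(2,1) attacks row 5 at column 1 and diagonals 4.
(3,6) attacks row 5 at column 6 and diagonals 4.
(6,7) attacks row 5 at column 7 and diagonals 6.
(7,4) attacks row 5 at column 4 and diagonals 2, 6.
Attacked columns: {1, 2, 4, 6, 7}. Safe: {3, 5}.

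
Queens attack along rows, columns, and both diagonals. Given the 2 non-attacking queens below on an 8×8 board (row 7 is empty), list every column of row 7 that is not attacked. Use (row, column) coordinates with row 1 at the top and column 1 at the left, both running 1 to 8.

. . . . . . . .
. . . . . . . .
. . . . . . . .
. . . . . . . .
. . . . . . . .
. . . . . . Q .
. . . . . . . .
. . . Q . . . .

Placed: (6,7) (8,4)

(6,7) attacks row 7 at column 7 and diagonals 6, 8.
(8,4) attacks row 7 at column 4 and diagonals 3, 5.
Attacked columns: {3, 4, 5, 6, 7, 8}. Safe: {1, 2}.

columns 1, 2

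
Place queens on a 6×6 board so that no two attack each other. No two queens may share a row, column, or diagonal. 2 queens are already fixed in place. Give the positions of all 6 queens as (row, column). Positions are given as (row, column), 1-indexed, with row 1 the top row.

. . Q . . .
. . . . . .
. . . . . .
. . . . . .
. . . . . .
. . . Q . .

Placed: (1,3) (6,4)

Row 2: attacked by (1,3)→{2,3,4}; (6,4)→{4}. Safe: 1, 5, 6. Place at column 6.
Row 3: attacked by (1,3)→{1,3,5}; (2,6)→{5,6}; (6,4)→{1,4}. Safe: 2. Place at column 2.
Row 4: attacked by (1,3)→{3,6}; (2,6)→{4,6}; (3,2)→{1,2,3}; (6,4)→{2,4,6}. Safe: 5. Place at column 5.
Row 5: attacked by (1,3)→{3}; (2,6)→{3,6}; (3,2)→{2,4}; (4,5)→{4,5,6}; (6,4)→{3,4,5}. Safe: 1. Place at column 1.
Columns [3, 6, 2, 5, 1, 4], r−c [-2, -4, 1, -1, 4, 2], r+c [4, 8, 5, 9, 6, 10] are all distinct, so no two queens attack.

(1,3) (2,6) (3,2) (4,5) (5,1) (6,4)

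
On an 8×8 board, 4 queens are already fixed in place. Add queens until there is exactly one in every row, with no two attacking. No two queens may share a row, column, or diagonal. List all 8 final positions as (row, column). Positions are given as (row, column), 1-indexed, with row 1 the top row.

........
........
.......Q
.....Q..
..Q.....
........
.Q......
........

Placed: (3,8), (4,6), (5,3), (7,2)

(1,1) (2,5) (3,8) (4,6) (5,3) (6,7) (7,2) (8,4)

Row 1: attacked by (3,8)→{6,8}; (4,6)→{3,6}; (5,3)→{3,7}; (7,2)→{2,8}. Safe: 1, 4, 5. Place at column 1.
Row 2: attacked by (1,1)→{1,2}; (3,8)→{7,8}; (4,6)→{4,6,8}; (5,3)→{3,6}; (7,2)→{2,7}. Safe: 5. Place at column 5.
Row 6: attacked by (1,1)→{1,6}; (2,5)→{1,5}; (3,8)→{5,8}; (4,6)→{4,6,8}; (5,3)→{2,3,4}; (7,2)→{1,2,3}. Safe: 7. Place at column 7.
Row 8: attacked by (1,1)→{1,8}; (2,5)→{5}; (3,8)→{3,8}; (4,6)→{2,6}; (5,3)→{3,6}; (6,7)→{5,7}; (7,2)→{1,2,3}. Safe: 4. Place at column 4.
Columns [1, 5, 8, 6, 3, 7, 2, 4], r−c [0, -3, -5, -2, 2, -1, 5, 4], r+c [2, 7, 11, 10, 8, 13, 9, 12] are all distinct, so no two queens attack.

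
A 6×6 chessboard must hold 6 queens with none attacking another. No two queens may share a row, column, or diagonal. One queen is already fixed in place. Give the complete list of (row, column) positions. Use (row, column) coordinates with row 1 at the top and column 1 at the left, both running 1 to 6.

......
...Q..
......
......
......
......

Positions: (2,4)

(1,2) (2,4) (3,6) (4,1) (5,3) (6,5)

Row 1: attacked by (2,4)→{3,4,5}. Safe: 1, 2, 6. Place at column 2.
Row 3: attacked by (1,2)→{2,4}; (2,4)→{3,4,5}. Safe: 1, 6. Place at column 6.
Row 4: attacked by (1,2)→{2,5}; (2,4)→{2,4,6}; (3,6)→{5,6}. Safe: 1, 3. Place at column 1.
Row 5: attacked by (1,2)→{2,6}; (2,4)→{1,4}; (3,6)→{4,6}; (4,1)→{1,2}. Safe: 3, 5. Place at column 3.
Row 6: attacked by (1,2)→{2}; (2,4)→{4}; (3,6)→{3,6}; (4,1)→{1,3}; (5,3)→{2,3,4}. Safe: 5. Place at column 5.
Columns [2, 4, 6, 1, 3, 5], r−c [-1, -2, -3, 3, 2, 1], r+c [3, 6, 9, 5, 8, 11] are all distinct, so no two queens attack.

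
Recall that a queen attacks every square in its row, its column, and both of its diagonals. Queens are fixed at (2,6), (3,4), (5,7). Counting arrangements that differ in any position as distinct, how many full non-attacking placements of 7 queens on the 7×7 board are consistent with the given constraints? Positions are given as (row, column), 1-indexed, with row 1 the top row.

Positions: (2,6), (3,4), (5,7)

1

Branch on row 1: col 1 → 1.
Sum: 1 = 1.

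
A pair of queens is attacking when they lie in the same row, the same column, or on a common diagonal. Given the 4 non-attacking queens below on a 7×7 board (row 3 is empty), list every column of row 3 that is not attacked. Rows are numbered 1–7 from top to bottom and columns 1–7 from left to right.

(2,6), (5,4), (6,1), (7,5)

columns 3

(2,6) attacks row 3 at column 6 and diagonals 5, 7.
(5,4) attacks row 3 at column 4 and diagonals 2, 6.
(6,1) attacks row 3 at column 1 and diagonals 4.
(7,5) attacks row 3 at column 5 and diagonals 1.
Attacked columns: {1, 2, 4, 5, 6, 7}. Safe: {3}.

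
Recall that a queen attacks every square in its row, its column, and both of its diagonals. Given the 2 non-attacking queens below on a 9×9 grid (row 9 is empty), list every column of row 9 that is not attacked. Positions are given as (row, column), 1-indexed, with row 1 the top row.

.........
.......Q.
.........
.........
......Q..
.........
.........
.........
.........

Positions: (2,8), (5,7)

(2,8) attacks row 9 at column 8 and diagonals 1.
(5,7) attacks row 9 at column 7 and diagonals 3.
Attacked columns: {1, 3, 7, 8}. Safe: {2, 4, 5, 6, 9}.

columns 2, 4, 5, 6, 9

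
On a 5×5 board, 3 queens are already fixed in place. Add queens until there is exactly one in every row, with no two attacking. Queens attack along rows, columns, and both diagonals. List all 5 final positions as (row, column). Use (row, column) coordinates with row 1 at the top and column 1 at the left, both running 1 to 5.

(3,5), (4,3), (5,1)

(1,4) (2,2) (3,5) (4,3) (5,1)

Row 1: attacked by (3,5)→{3,5}; (4,3)→{3}; (5,1)→{1,5}. Safe: 2, 4. Place at column 4.
Row 2: attacked by (1,4)→{3,4,5}; (3,5)→{4,5}; (4,3)→{1,3,5}; (5,1)→{1,4}. Safe: 2. Place at column 2.
Columns [4, 2, 5, 3, 1], r−c [-3, 0, -2, 1, 4], r+c [5, 4, 8, 7, 6] are all distinct, so no two queens attack.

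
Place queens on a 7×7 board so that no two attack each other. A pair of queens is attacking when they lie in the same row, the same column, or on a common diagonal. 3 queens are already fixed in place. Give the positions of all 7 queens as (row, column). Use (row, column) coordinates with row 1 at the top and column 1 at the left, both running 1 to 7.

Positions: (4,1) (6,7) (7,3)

Row 1: attacked by (4,1)→{1,4}; (6,7)→{2,7}; (7,3)→{3}. Safe: 5, 6. Place at column 6.
Row 2: attacked by (1,6)→{5,6,7}; (4,1)→{1,3}; (6,7)→{3,7}; (7,3)→{3}. Safe: 2, 4. Place at column 2.
Row 3: attacked by (1,6)→{4,6}; (2,2)→{1,2,3}; (4,1)→{1,2}; (6,7)→{4,7}; (7,3)→{3,7}. Safe: 5. Place at column 5.
Row 5: attacked by (1,6)→{2,6}; (2,2)→{2,5}; (3,5)→{3,5,7}; (4,1)→{1,2}; (6,7)→{6,7}; (7,3)→{1,3,5}. Safe: 4. Place at column 4.
Columns [6, 2, 5, 1, 4, 7, 3], r−c [-5, 0, -2, 3, 1, -1, 4], r+c [7, 4, 8, 5, 9, 13, 10] are all distinct, so no two queens attack.

(1,6) (2,2) (3,5) (4,1) (5,4) (6,7) (7,3)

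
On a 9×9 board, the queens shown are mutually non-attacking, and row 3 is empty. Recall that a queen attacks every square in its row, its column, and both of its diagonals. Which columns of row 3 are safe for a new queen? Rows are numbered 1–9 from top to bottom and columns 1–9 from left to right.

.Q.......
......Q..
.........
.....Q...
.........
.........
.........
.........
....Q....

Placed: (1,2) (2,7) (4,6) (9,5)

(1,2) attacks row 3 at column 2 and diagonals 4.
(2,7) attacks row 3 at column 7 and diagonals 6, 8.
(4,6) attacks row 3 at column 6 and diagonals 5, 7.
(9,5) attacks row 3 at column 5.
Attacked columns: {2, 4, 5, 6, 7, 8}. Safe: {1, 3, 9}.

columns 1, 3, 9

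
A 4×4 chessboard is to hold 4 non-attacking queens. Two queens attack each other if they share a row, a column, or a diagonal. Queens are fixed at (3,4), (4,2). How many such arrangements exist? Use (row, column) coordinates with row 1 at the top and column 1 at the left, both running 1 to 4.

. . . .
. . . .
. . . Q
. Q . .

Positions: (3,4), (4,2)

Branch on row 1: col 1 → 0; col 3 → 1.
Sum: 0 + 1 = 1.

1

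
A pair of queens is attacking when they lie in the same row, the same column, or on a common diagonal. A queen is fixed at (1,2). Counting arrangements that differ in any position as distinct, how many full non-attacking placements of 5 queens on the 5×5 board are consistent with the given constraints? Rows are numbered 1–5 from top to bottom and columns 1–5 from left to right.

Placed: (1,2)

Branch on row 2: col 4 → 1; col 5 → 1.
Sum: 1 + 1 = 2.

2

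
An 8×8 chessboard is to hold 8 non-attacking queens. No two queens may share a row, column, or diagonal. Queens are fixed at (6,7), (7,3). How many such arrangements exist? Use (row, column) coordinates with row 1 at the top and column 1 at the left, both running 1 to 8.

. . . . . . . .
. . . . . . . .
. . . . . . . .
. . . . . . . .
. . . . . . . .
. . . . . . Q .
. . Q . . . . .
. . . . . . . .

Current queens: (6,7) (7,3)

Branch on row 1: col 1 → 0; col 4 → 1; col 5 → 2; col 6 → 0; col 8 → 0.
Sum: 0 + 1 + 2 + 0 + 0 = 3.

3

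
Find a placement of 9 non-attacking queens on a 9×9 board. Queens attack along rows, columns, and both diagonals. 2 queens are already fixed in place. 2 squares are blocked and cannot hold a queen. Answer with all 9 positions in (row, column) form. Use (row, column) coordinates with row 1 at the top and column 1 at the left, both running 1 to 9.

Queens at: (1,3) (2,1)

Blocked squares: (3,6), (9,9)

Row 3: attacked by (1,3)→{1,3,5}; (2,1)→{1,2}. Blocked: 6. Safe: 4, 7, 8, 9. Place at column 7.
Row 4: attacked by (1,3)→{3,6}; (2,1)→{1,3}; (3,7)→{6,7,8}. Safe: 2, 4, 5, 9. Place at column 2.
Row 5: attacked by (1,3)→{3,7}; (2,1)→{1,4}; (3,7)→{5,7,9}; (4,2)→{1,2,3}. Safe: 6, 8. Place at column 8.
Row 6: attacked by (1,3)→{3,8}; (2,1)→{1,5}; (3,7)→{4,7}; (4,2)→{2,4}; (5,8)→{7,8,9}. Safe: 6. Place at column 6.
Row 7: attacked by (1,3)→{3,9}; (2,1)→{1,6}; (3,7)→{3,7}; (4,2)→{2,5}; (5,8)→{6,8}; (6,6)→{5,6,7}. Safe: 4. Place at column 4.
Row 8: attacked by (1,3)→{3}; (2,1)→{1,7}; (3,7)→{2,7}; (4,2)→{2,6}; (5,8)→{5,8}; (6,6)→{4,6,8}; (7,4)→{3,4,5}. Safe: 9. Place at column 9.
Row 9: attacked by (1,3)→{3}; (2,1)→{1,8}; (3,7)→{1,7}; (4,2)→{2,7}; (5,8)→{4,8}; (6,6)→{3,6,9}; (7,4)→{2,4,6}; (8,9)→{8,9}. Blocked: 9. Safe: 5. Place at column 5.
Columns [3, 1, 7, 2, 8, 6, 4, 9, 5], r−c [-2, 1, -4, 2, -3, 0, 3, -1, 4], r+c [4, 3, 10, 6, 13, 12, 11, 17, 14] are all distinct, so no two queens attack.

(1,3) (2,1) (3,7) (4,2) (5,8) (6,6) (7,4) (8,9) (9,5)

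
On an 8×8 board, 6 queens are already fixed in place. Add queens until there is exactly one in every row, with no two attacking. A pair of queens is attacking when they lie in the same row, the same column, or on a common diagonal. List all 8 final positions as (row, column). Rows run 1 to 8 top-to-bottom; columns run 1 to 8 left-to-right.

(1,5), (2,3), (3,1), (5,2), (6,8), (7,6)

Row 4: attacked by (1,5)→{2,5,8}; (2,3)→{1,3,5}; (3,1)→{1,2}; (5,2)→{1,2,3}; (6,8)→{6,8}; (7,6)→{3,6}. Safe: 4, 7. Place at column 7.
Row 8: attacked by (1,5)→{5}; (2,3)→{3}; (3,1)→{1,6}; (4,7)→{3,7}; (5,2)→{2,5}; (6,8)→{6,8}; (7,6)→{5,6,7}. Safe: 4. Place at column 4.
Columns [5, 3, 1, 7, 2, 8, 6, 4], r−c [-4, -1, 2, -3, 3, -2, 1, 4], r+c [6, 5, 4, 11, 7, 14, 13, 12] are all distinct, so no two queens attack.

(1,5) (2,3) (3,1) (4,7) (5,2) (6,8) (7,6) (8,4)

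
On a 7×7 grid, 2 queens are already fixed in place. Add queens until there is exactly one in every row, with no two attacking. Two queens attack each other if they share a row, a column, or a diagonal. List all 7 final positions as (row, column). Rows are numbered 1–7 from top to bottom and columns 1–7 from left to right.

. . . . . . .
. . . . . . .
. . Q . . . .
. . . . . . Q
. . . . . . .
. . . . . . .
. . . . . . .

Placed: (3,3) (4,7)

(1,2) (2,6) (3,3) (4,7) (5,4) (6,1) (7,5)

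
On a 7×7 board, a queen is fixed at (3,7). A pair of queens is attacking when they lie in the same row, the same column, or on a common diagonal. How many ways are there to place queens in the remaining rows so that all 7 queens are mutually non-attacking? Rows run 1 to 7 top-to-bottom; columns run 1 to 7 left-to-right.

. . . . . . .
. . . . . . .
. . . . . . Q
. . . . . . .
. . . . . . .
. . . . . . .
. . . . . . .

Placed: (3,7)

6

Branch on row 1: col 1 → 1; col 2 → 1; col 3 → 1; col 4 → 1; col 6 → 2.
Sum: 1 + 1 + 1 + 1 + 2 = 6.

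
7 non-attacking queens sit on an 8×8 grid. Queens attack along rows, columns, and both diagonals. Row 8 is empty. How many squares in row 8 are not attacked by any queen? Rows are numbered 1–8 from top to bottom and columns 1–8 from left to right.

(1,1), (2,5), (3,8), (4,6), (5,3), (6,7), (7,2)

1

(1,1) attacks row 8 at column 1 and diagonals 8.
(2,5) attacks row 8 at column 5.
(3,8) attacks row 8 at column 8 and diagonals 3.
(4,6) attacks row 8 at column 6 and diagonals 2.
(5,3) attacks row 8 at column 3 and diagonals 6.
(6,7) attacks row 8 at column 7 and diagonals 5.
(7,2) attacks row 8 at column 2 and diagonals 1, 3.
Attacked columns: {1, 2, 3, 5, 6, 7, 8}. Safe: {4}.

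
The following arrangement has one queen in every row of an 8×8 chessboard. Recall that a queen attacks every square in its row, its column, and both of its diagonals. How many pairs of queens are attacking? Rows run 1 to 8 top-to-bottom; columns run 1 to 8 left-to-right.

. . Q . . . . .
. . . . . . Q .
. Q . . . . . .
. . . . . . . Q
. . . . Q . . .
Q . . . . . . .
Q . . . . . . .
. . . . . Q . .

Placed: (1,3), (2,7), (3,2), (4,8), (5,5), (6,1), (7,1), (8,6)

Same column: (6,1)–(7,1) (column 1).
Total attacking pairs: 1.

1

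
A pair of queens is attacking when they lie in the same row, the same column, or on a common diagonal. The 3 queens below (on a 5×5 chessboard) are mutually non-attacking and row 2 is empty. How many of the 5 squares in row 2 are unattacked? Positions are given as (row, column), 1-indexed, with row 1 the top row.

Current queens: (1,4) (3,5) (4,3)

1

(1,4) attacks row 2 at column 4 and diagonals 3, 5.
(3,5) attacks row 2 at column 5 and diagonals 4.
(4,3) attacks row 2 at column 3 and diagonals 1, 5.
Attacked columns: {1, 3, 4, 5}. Safe: {2}.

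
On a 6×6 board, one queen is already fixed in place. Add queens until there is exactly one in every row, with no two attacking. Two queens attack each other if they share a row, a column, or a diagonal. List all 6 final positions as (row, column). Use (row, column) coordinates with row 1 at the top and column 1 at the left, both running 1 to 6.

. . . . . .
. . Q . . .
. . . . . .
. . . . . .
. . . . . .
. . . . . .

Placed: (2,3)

Row 1: attacked by (2,3)→{2,3,4}. Safe: 1, 5, 6. Place at column 5.
Row 3: attacked by (1,5)→{3,5}; (2,3)→{2,3,4}. Safe: 1, 6. Place at column 1.
Row 4: attacked by (1,5)→{2,5}; (2,3)→{1,3,5}; (3,1)→{1,2}. Safe: 4, 6. Place at column 6.
Row 5: attacked by (1,5)→{1,5}; (2,3)→{3,6}; (3,1)→{1,3}; (4,6)→{5,6}. Safe: 2, 4. Place at column 4.
Row 6: attacked by (1,5)→{5}; (2,3)→{3}; (3,1)→{1,4}; (4,6)→{4,6}; (5,4)→{3,4,5}. Safe: 2. Place at column 2.
Columns [5, 3, 1, 6, 4, 2], r−c [-4, -1, 2, -2, 1, 4], r+c [6, 5, 4, 10, 9, 8] are all distinct, so no two queens attack.

(1,5) (2,3) (3,1) (4,6) (5,4) (6,2)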